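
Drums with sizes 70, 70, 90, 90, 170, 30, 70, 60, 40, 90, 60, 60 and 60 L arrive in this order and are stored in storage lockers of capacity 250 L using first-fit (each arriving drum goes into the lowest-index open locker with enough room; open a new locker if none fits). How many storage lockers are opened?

5

  70 → locker 1 (new)  [load 70/250]
  70 → locker 1  [load 140/250]
  90 → locker 1  [load 230/250]
  90 → locker 2 (new)  [load 90/250]
  170 → locker 3 (new)  [load 170/250]
  30 → locker 2  [load 120/250]
  70 → locker 2  [load 190/250]
  60 → locker 2  [load 250/250]
  40 → locker 3  [load 210/250]
  90 → locker 4 (new)  [load 90/250]
  60 → locker 4  [load 150/250]
  60 → locker 4  [load 210/250]
  60 → locker 5 (new)  [load 60/250]
5 storage lockers opened.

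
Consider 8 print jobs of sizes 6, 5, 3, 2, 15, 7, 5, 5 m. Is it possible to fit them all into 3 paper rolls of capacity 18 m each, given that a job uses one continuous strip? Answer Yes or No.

A valid assignment using 3 paper rolls:
  roll 1: 15 + 3 = 18
  roll 2: 7 + 6 + 5 = 18
  roll 3: 5 + 5 + 2 = 12
Every load is within 18 m, so 3 paper rolls suffice.

Yes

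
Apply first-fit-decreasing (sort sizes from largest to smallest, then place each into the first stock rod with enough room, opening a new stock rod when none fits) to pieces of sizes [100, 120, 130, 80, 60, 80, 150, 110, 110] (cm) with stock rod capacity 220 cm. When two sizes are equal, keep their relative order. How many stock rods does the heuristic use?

Sorted descending: 150, 130, 120, 110, 110, 100, 80, 80, 60.
  150 → stock rod 1 (new)  [load 150/220]
  130 → stock rod 2 (new)  [load 130/220]
  120 → stock rod 3 (new)  [load 120/220]
  110 → stock rod 4 (new)  [load 110/220]
  110 → stock rod 4  [load 220/220]
  100 → stock rod 3  [load 220/220]
  80 → stock rod 2  [load 210/220]
  80 → stock rod 5 (new)  [load 80/220]
  60 → stock rod 1  [load 210/220]
5 stock rods opened.

5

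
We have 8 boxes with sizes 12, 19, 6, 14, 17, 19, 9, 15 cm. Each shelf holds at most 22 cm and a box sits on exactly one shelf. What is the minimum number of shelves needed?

6

Total = 19 + 19 + 17 + 15 + 14 + 12 + 9 + 6 = 111 cm.
Lower bound: ⌈111/22⌉ = 6 shelves.
A packing using 6 shelves:
  shelf 1: 19 = 19
  shelf 2: 19 = 19
  shelf 3: 17 = 17
  shelf 4: 15 + 6 = 21
  shelf 5: 14 = 14
  shelf 6: 12 + 9 = 21
This matches the lower bound, so 6 is optimal.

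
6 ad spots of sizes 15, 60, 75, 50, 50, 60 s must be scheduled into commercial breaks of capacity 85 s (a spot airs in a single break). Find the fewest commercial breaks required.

Total = 75 + 60 + 60 + 50 + 50 + 15 = 310 s.
Lower bound: ⌈310/85⌉ = 4 commercial breaks.
Also, 5 ad spots each exceed 85/2 s, and no two of those can share a break, so at least 5 commercial breaks are needed.
A packing using 5 commercial breaks:
  break 1: 75 = 75
  break 2: 60 + 15 = 75
  break 3: 60 = 60
  break 4: 50 = 50
  break 5: 50 = 50
This matches the lower bound, so 5 is optimal.

5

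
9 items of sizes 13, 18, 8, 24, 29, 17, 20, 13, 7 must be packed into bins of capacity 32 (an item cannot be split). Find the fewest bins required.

Total = 29 + 24 + 20 + 18 + 17 + 13 + 13 + 8 + 7 = 149.
Lower bound: ⌈149/32⌉ = 5 bins.
A packing using 5 bins:
  bin 1: 29 = 29
  bin 2: 24 + 8 = 32
  bin 3: 20 + 7 = 27
  bin 4: 18 + 13 = 31
  bin 5: 17 + 13 = 30
This matches the lower bound, so 5 is optimal.

5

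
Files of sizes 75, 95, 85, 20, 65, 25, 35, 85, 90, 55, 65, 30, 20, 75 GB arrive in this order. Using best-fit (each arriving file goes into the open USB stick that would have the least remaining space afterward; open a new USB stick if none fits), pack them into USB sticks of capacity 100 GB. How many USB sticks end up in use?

9

  75 → USB stick 1 (new)  [load 75/100]
  95 → USB stick 2 (new)  [load 95/100]
  85 → USB stick 3 (new)  [load 85/100]
  20 → USB stick 1  [load 95/100]
  65 → USB stick 4 (new)  [load 65/100]
  25 → USB stick 4  [load 90/100]
  35 → USB stick 5 (new)  [load 35/100]
  85 → USB stick 6 (new)  [load 85/100]
  90 → USB stick 7 (new)  [load 90/100]
  55 → USB stick 5  [load 90/100]
  65 → USB stick 8 (new)  [load 65/100]
  30 → USB stick 8  [load 95/100]
  20 → USB stick 9 (new)  [load 20/100]
  75 → USB stick 9  [load 95/100]
9 USB sticks opened.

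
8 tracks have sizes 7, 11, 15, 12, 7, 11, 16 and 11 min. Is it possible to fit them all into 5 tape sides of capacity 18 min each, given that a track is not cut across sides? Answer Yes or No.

Total = 90 min; ⌈90/18⌉ = 5.
6 tracks each exceed half the capacity and cannot share a side, forcing at least 6 tape sides.
At least 6 tape sides are required, but only 5 are allowed.

No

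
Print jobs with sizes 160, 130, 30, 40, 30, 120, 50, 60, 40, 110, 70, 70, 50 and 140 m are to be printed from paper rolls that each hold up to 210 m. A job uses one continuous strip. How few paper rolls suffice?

Total = 160 + 140 + 130 + 120 + 110 + 70 + 70 + 60 + 50 + 50 + 40 + 40 + 30 + 30 = 1100 m.
Lower bound: ⌈1100/210⌉ = 6 paper rolls.
A packing using 6 paper rolls:
  roll 1: 160 + 50 = 210
  roll 2: 140 + 70 = 210
  roll 3: 130 + 70 = 200
  roll 4: 120 + 60 + 30 = 210
  roll 5: 110 + 50 + 40 = 200
  roll 6: 40 + 30 = 70
This matches the lower bound, so 6 is optimal.

6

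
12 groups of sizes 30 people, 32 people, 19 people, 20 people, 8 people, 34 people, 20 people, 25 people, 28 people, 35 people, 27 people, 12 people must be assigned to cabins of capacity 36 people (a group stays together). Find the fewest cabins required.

Total = 35 + 34 + 32 + 30 + 28 + 27 + 25 + 20 + 20 + 19 + 12 + 8 = 290 people.
Lower bound: ⌈290/36⌉ = 9 cabins.
Also, 10 groups each exceed 18 people, and no two of those can share a cabin, so at least 10 cabins are needed.
A packing using 10 cabins:
  cabin 1: 35 = 35
  cabin 2: 34 = 34
  cabin 3: 32 = 32
  cabin 4: 30 = 30
  cabin 5: 28 + 8 = 36
  cabin 6: 27 = 27
  cabin 7: 25 = 25
  cabin 8: 20 + 12 = 32
  cabin 9: 20 = 20
  cabin 10: 19 = 19
This matches the lower bound, so 10 is optimal.

10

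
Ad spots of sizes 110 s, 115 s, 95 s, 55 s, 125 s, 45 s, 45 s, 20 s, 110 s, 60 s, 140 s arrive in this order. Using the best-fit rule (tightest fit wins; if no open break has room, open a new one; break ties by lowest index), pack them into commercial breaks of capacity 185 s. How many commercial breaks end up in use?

  110 → break 1 (new)  [load 110/185]
  115 → break 2 (new)  [load 115/185]
  95 → break 3 (new)  [load 95/185]
  55 → break 2  [load 170/185]
  125 → break 4 (new)  [load 125/185]
  45 → break 4  [load 170/185]
  45 → break 1  [load 155/185]
  20 → break 1  [load 175/185]
  110 → break 5 (new)  [load 110/185]
  60 → break 5  [load 170/185]
  140 → break 6 (new)  [load 140/185]
6 commercial breaks opened.

6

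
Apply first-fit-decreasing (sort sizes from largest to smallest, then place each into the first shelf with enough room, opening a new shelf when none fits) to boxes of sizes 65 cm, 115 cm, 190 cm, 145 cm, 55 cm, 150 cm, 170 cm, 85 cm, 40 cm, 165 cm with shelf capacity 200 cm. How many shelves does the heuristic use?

7

Sorted descending: 190, 170, 165, 150, 145, 115, 85, 65, 55, 40.
  190 → shelf 1 (new)  [load 190/200]
  170 → shelf 2 (new)  [load 170/200]
  165 → shelf 3 (new)  [load 165/200]
  150 → shelf 4 (new)  [load 150/200]
  145 → shelf 5 (new)  [load 145/200]
  115 → shelf 6 (new)  [load 115/200]
  85 → shelf 6  [load 200/200]
  65 → shelf 7 (new)  [load 65/200]
  55 → shelf 5  [load 200/200]
  40 → shelf 4  [load 190/200]
7 shelves opened.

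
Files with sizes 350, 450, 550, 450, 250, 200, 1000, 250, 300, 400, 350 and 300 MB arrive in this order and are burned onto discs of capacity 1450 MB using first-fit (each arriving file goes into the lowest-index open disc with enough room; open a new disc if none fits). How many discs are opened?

  350 → disc 1 (new)  [load 350/1450]
  450 → disc 1  [load 800/1450]
  550 → disc 1  [load 1350/1450]
  450 → disc 2 (new)  [load 450/1450]
  250 → disc 2  [load 700/1450]
  200 → disc 2  [load 900/1450]
  1000 → disc 3 (new)  [load 1000/1450]
  250 → disc 2  [load 1150/1450]
  300 → disc 2  [load 1450/1450]
  400 → disc 3  [load 1400/1450]
  350 → disc 4 (new)  [load 350/1450]
  300 → disc 4  [load 650/1450]
4 discs opened.

4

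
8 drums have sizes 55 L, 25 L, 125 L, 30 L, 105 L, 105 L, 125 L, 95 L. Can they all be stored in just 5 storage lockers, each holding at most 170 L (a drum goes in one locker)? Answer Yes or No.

Yes

A valid assignment using 5 storage lockers:
  locker 1: 125 + 30 = 155
  locker 2: 125 + 25 = 150
  locker 3: 105 + 55 = 160
  locker 4: 105 = 105
  locker 5: 95 = 95
Every load is within 170 L, so 5 storage lockers suffice.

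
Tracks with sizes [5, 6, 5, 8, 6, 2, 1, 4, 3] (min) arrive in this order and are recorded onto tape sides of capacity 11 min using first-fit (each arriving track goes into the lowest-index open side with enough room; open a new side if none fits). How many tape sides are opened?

  5 → side 1 (new)  [load 5/11]
  6 → side 1  [load 11/11]
  5 → side 2 (new)  [load 5/11]
  8 → side 3 (new)  [load 8/11]
  6 → side 2  [load 11/11]
  2 → side 3  [load 10/11]
  1 → side 3  [load 11/11]
  4 → side 4 (new)  [load 4/11]
  3 → side 4  [load 7/11]
4 tape sides opened.

4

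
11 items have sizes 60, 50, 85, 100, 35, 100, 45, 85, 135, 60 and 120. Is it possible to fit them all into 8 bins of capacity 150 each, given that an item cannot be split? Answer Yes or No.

A valid assignment using 7 bins:
  bin 1: 135 = 135
  bin 2: 120 = 120
  bin 3: 100 + 50 = 150
  bin 4: 100 + 45 = 145
  bin 5: 85 + 60 = 145
  bin 6: 85 + 60 = 145
  bin 7: 35 = 35
That uses only 7 ≤ 8, so 8 bins are enough.

Yes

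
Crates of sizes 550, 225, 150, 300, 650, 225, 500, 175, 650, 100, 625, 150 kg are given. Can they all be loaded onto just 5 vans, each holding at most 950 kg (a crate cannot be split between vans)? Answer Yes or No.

A valid assignment using 5 vans:
  van 1: 650 + 300 = 950
  van 2: 650 + 225 = 875
  van 3: 625 + 225 + 100 = 950
  van 4: 550 + 175 + 150 = 875
  van 5: 500 + 150 = 650
Every load is within 950 kg, so 5 vans suffice.

Yes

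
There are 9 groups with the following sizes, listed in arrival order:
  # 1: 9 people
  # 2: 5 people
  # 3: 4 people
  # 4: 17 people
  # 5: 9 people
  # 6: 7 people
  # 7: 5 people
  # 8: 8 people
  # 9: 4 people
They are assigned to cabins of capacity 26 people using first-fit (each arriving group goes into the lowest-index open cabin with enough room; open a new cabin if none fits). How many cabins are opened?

  9 → cabin 1 (new)  [load 9/26]
  5 → cabin 1  [load 14/26]
  4 → cabin 1  [load 18/26]
  17 → cabin 2 (new)  [load 17/26]
  9 → cabin 2  [load 26/26]
  7 → cabin 1  [load 25/26]
  5 → cabin 3 (new)  [load 5/26]
  8 → cabin 3  [load 13/26]
  4 → cabin 3  [load 17/26]
3 cabins opened.

3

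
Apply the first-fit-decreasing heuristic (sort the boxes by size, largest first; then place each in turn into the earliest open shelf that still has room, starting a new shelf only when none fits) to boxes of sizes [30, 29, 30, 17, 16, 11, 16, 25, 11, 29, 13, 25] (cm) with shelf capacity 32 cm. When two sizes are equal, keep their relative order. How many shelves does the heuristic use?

Sorted descending: 30, 30, 29, 29, 25, 25, 17, 16, 16, 13, 11, 11.
  30 → shelf 1 (new)  [load 30/32]
  30 → shelf 2 (new)  [load 30/32]
  29 → shelf 3 (new)  [load 29/32]
  29 → shelf 4 (new)  [load 29/32]
  25 → shelf 5 (new)  [load 25/32]
  25 → shelf 6 (new)  [load 25/32]
  17 → shelf 7 (new)  [load 17/32]
  16 → shelf 8 (new)  [load 16/32]
  16 → shelf 8  [load 32/32]
  13 → shelf 7  [load 30/32]
  11 → shelf 9 (new)  [load 11/32]
  11 → shelf 9  [load 22/32]
9 shelves opened.

9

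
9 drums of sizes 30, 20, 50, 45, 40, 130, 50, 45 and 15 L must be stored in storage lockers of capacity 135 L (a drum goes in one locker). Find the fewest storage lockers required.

Total = 130 + 50 + 50 + 45 + 45 + 40 + 30 + 20 + 15 = 425 L.
Lower bound: ⌈425/135⌉ = 4 storage lockers.
A packing using 4 storage lockers:
  locker 1: 130 = 130
  locker 2: 50 + 50 + 30 = 130
  locker 3: 45 + 45 + 40 = 130
  locker 4: 20 + 15 = 35
This matches the lower bound, so 4 is optimal.

4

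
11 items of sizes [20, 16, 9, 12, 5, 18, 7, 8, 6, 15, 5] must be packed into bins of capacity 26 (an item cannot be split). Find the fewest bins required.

Total = 20 + 18 + 16 + 15 + 12 + 9 + 8 + 7 + 6 + 5 + 5 = 121.
Lower bound: ⌈121/26⌉ = 5 bins.
A packing using 5 bins:
  bin 1: 20 + 6 = 26
  bin 2: 18 + 8 = 26
  bin 3: 16 + 9 = 25
  bin 4: 15 + 7 = 22
  bin 5: 12 + 5 + 5 = 22
This matches the lower bound, so 5 is optimal.

5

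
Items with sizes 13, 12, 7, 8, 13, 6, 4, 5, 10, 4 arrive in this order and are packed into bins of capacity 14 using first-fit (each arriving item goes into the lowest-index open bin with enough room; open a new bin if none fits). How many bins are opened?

  13 → bin 1 (new)  [load 13/14]
  12 → bin 2 (new)  [load 12/14]
  7 → bin 3 (new)  [load 7/14]
  8 → bin 4 (new)  [load 8/14]
  13 → bin 5 (new)  [load 13/14]
  6 → bin 3  [load 13/14]
  4 → bin 4  [load 12/14]
  5 → bin 6 (new)  [load 5/14]
  10 → bin 7 (new)  [load 10/14]
  4 → bin 6  [load 9/14]
7 bins opened.

7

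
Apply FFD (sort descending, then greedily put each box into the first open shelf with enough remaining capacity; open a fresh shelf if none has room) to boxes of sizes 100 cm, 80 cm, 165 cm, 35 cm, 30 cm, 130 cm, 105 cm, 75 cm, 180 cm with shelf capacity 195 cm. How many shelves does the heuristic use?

Sorted descending: 180, 165, 130, 105, 100, 80, 75, 35, 30.
  180 → shelf 1 (new)  [load 180/195]
  165 → shelf 2 (new)  [load 165/195]
  130 → shelf 3 (new)  [load 130/195]
  105 → shelf 4 (new)  [load 105/195]
  100 → shelf 5 (new)  [load 100/195]
  80 → shelf 4  [load 185/195]
  75 → shelf 5  [load 175/195]
  35 → shelf 3  [load 165/195]
  30 → shelf 2  [load 195/195]
5 shelves opened.

5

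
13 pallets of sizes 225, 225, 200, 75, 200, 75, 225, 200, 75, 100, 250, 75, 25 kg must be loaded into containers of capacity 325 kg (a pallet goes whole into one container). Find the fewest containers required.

7

Total = 250 + 225 + 225 + 225 + 200 + 200 + 200 + 100 + 75 + 75 + 75 + 75 + 25 = 1950 kg.
Lower bound: ⌈1950/325⌉ = 6 containers.
Also, 7 pallets each exceed 325/2 kg, and no two of those can share a container, so at least 7 containers are needed.
A packing using 7 containers:
  container 1: 250 + 75 = 325
  container 2: 225 + 100 = 325
  container 3: 225 + 75 + 25 = 325
  container 4: 225 + 75 = 300
  container 5: 200 + 75 = 275
  container 6: 200 = 200
  container 7: 200 = 200
This matches the lower bound, so 7 is optimal.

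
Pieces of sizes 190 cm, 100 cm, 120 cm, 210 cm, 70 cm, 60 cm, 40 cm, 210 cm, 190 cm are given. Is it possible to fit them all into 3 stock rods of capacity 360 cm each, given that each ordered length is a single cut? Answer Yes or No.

Total = 1190 cm; ⌈1190/360⌉ = 4.
At least 4 stock rods are required, but only 3 are allowed.

No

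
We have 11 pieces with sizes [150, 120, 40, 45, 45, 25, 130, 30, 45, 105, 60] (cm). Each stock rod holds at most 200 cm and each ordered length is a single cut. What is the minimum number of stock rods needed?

5

Total = 150 + 130 + 120 + 105 + 60 + 45 + 45 + 45 + 40 + 30 + 25 = 795 cm.
Lower bound: ⌈795/200⌉ = 4 stock rods.
A packing using 5 stock rods:
  stock rod 1: 150 + 45 = 195
  stock rod 2: 130 + 60 = 190
  stock rod 3: 120 + 45 + 30 = 195
  stock rod 4: 105 + 45 + 40 = 190
  stock rod 5: 25 = 25
No arrangement into 4 stock rods stays within capacity, so 5 is optimal.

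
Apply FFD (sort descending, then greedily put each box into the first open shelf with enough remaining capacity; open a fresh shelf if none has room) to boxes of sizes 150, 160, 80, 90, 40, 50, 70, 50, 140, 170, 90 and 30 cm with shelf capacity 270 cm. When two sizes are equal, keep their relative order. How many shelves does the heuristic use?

5

Sorted descending: 170, 160, 150, 140, 90, 90, 80, 70, 50, 50, 40, 30.
  170 → shelf 1 (new)  [load 170/270]
  160 → shelf 2 (new)  [load 160/270]
  150 → shelf 3 (new)  [load 150/270]
  140 → shelf 4 (new)  [load 140/270]
  90 → shelf 1  [load 260/270]
  90 → shelf 2  [load 250/270]
  80 → shelf 3  [load 230/270]
  70 → shelf 4  [load 210/270]
  50 → shelf 4  [load 260/270]
  50 → shelf 5 (new)  [load 50/270]
  40 → shelf 3  [load 270/270]
  30 → shelf 5  [load 80/270]
5 shelves opened.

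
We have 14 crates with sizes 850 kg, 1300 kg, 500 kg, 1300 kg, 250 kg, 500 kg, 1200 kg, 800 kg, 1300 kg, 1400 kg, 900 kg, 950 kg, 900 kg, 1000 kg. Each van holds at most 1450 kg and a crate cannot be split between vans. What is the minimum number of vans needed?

11

Total = 1400 + 1300 + 1300 + 1300 + 1200 + 1000 + 950 + 900 + 900 + 850 + 800 + 500 + 500 + 250 = 13150 kg.
Lower bound: ⌈13150/1450⌉ = 10 vans.
Also, 11 crates each exceed 725 kg, and no two of those can share a van, so at least 11 vans are needed.
A packing using 11 vans:
  van 1: 1400 = 1400
  van 2: 1300 = 1300
  van 3: 1300 = 1300
  van 4: 1300 = 1300
  van 5: 1200 + 250 = 1450
  van 6: 1000 = 1000
  van 7: 950 + 500 = 1450
  van 8: 900 + 500 = 1400
  van 9: 900 = 900
  van 10: 850 = 850
  van 11: 800 = 800
This matches the lower bound, so 11 is optimal.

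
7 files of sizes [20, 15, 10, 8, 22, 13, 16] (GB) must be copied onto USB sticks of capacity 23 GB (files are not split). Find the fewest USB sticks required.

Total = 22 + 20 + 16 + 15 + 13 + 10 + 8 = 104 GB.
Lower bound: ⌈104/23⌉ = 5 USB sticks.
A packing using 5 USB sticks:
  USB stick 1: 22 = 22
  USB stick 2: 20 = 20
  USB stick 3: 16 = 16
  USB stick 4: 15 + 8 = 23
  USB stick 5: 13 + 10 = 23
This matches the lower bound, so 5 is optimal.

5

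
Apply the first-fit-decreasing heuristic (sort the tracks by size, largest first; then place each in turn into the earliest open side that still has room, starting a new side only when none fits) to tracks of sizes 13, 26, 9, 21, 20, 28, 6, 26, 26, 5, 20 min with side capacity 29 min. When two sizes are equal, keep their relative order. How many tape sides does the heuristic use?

8

Sorted descending: 28, 26, 26, 26, 21, 20, 20, 13, 9, 6, 5.
  28 → side 1 (new)  [load 28/29]
  26 → side 2 (new)  [load 26/29]
  26 → side 3 (new)  [load 26/29]
  26 → side 4 (new)  [load 26/29]
  21 → side 5 (new)  [load 21/29]
  20 → side 6 (new)  [load 20/29]
  20 → side 7 (new)  [load 20/29]
  13 → side 8 (new)  [load 13/29]
  9 → side 6  [load 29/29]
  6 → side 5  [load 27/29]
  5 → side 7  [load 25/29]
8 tape sides opened.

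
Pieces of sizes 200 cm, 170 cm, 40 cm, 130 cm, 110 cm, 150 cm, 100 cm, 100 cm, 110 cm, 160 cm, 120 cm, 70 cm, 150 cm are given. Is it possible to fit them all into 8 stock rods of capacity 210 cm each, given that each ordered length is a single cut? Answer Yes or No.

No

Total = 1610 cm; ⌈1610/210⌉ = 8.
9 pieces each exceed half the capacity and cannot share a stock rod, forcing at least 9 stock rods.
At least 9 stock rods are required, but only 8 are allowed.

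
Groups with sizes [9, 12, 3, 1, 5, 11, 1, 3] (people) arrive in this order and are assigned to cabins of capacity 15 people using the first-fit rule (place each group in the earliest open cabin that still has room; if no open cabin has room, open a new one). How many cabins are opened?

  9 → cabin 1 (new)  [load 9/15]
  12 → cabin 2 (new)  [load 12/15]
  3 → cabin 1  [load 12/15]
  1 → cabin 1  [load 13/15]
  5 → cabin 3 (new)  [load 5/15]
  11 → cabin 4 (new)  [load 11/15]
  1 → cabin 1  [load 14/15]
  3 → cabin 2  [load 15/15]
4 cabins opened.

4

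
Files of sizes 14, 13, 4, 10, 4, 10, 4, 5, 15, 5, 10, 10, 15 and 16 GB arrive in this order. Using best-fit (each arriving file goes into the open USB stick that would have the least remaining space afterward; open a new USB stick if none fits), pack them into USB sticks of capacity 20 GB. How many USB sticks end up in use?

8

  14 → USB stick 1 (new)  [load 14/20]
  13 → USB stick 2 (new)  [load 13/20]
  4 → USB stick 1  [load 18/20]
  10 → USB stick 3 (new)  [load 10/20]
  4 → USB stick 2  [load 17/20]
  10 → USB stick 3  [load 20/20]
  4 → USB stick 4 (new)  [load 4/20]
  5 → USB stick 4  [load 9/20]
  15 → USB stick 5 (new)  [load 15/20]
  5 → USB stick 5  [load 20/20]
  10 → USB stick 4  [load 19/20]
  10 → USB stick 6 (new)  [load 10/20]
  15 → USB stick 7 (new)  [load 15/20]
  16 → USB stick 8 (new)  [load 16/20]
8 USB sticks opened.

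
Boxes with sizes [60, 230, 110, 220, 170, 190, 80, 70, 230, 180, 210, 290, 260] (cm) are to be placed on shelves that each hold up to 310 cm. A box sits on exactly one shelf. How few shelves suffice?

9

Total = 290 + 260 + 230 + 230 + 220 + 210 + 190 + 180 + 170 + 110 + 80 + 70 + 60 = 2300 cm.
Lower bound: ⌈2300/310⌉ = 8 shelves.
Also, 9 boxes each exceed 155 cm, and no two of those can share a shelf, so at least 9 shelves are needed.
A packing using 9 shelves:
  shelf 1: 290 = 290
  shelf 2: 260 = 260
  shelf 3: 230 + 80 = 310
  shelf 4: 230 + 70 = 300
  shelf 5: 220 + 60 = 280
  shelf 6: 210 = 210
  shelf 7: 190 + 110 = 300
  shelf 8: 180 = 180
  shelf 9: 170 = 170
This matches the lower bound, so 9 is optimal.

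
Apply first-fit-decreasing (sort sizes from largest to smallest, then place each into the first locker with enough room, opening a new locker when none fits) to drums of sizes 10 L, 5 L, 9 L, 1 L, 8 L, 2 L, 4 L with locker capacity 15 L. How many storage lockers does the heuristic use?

Sorted descending: 10, 9, 8, 5, 4, 2, 1.
  10 → locker 1 (new)  [load 10/15]
  9 → locker 2 (new)  [load 9/15]
  8 → locker 3 (new)  [load 8/15]
  5 → locker 1  [load 15/15]
  4 → locker 2  [load 13/15]
  2 → locker 2  [load 15/15]
  1 → locker 3  [load 9/15]
3 storage lockers opened.

3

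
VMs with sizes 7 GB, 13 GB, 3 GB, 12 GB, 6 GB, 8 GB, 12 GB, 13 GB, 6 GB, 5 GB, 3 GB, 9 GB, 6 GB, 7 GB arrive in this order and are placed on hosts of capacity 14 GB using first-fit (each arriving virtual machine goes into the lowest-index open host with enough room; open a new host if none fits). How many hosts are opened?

  7 → host 1 (new)  [load 7/14]
  13 → host 2 (new)  [load 13/14]
  3 → host 1  [load 10/14]
  12 → host 3 (new)  [load 12/14]
  6 → host 4 (new)  [load 6/14]
  8 → host 4  [load 14/14]
  12 → host 5 (new)  [load 12/14]
  13 → host 6 (new)  [load 13/14]
  6 → host 7 (new)  [load 6/14]
  5 → host 7  [load 11/14]
  3 → host 1  [load 13/14]
  9 → host 8 (new)  [load 9/14]
  6 → host 9 (new)  [load 6/14]
  7 → host 9  [load 13/14]
9 hosts opened.

9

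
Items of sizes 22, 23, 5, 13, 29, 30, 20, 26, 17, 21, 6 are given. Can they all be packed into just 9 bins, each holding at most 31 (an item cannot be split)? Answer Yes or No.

Yes

A valid assignment using 8 bins:
  bin 1: 30 = 30
  bin 2: 29 = 29
  bin 3: 26 + 5 = 31
  bin 4: 23 + 6 = 29
  bin 5: 22 = 22
  bin 6: 21 = 21
  bin 7: 20 = 20
  bin 8: 17 + 13 = 30
That uses only 8 ≤ 9, so 9 bins are enough.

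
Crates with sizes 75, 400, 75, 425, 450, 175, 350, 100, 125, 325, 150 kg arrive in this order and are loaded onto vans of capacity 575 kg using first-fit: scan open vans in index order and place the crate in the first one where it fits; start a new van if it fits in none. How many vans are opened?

5

  75 → van 1 (new)  [load 75/575]
  400 → van 1  [load 475/575]
  75 → van 1  [load 550/575]
  425 → van 2 (new)  [load 425/575]
  450 → van 3 (new)  [load 450/575]
  175 → van 4 (new)  [load 175/575]
  350 → van 4  [load 525/575]
  100 → van 2  [load 525/575]
  125 → van 3  [load 575/575]
  325 → van 5 (new)  [load 325/575]
  150 → van 5  [load 475/575]
5 vans opened.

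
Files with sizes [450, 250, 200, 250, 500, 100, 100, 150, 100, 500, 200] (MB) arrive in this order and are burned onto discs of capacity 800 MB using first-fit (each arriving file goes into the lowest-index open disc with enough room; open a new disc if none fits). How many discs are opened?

  450 → disc 1 (new)  [load 450/800]
  250 → disc 1  [load 700/800]
  200 → disc 2 (new)  [load 200/800]
  250 → disc 2  [load 450/800]
  500 → disc 3 (new)  [load 500/800]
  100 → disc 1  [load 800/800]
  100 → disc 2  [load 550/800]
  150 → disc 2  [load 700/800]
  100 → disc 2  [load 800/800]
  500 → disc 4 (new)  [load 500/800]
  200 → disc 3  [load 700/800]
4 discs opened.

4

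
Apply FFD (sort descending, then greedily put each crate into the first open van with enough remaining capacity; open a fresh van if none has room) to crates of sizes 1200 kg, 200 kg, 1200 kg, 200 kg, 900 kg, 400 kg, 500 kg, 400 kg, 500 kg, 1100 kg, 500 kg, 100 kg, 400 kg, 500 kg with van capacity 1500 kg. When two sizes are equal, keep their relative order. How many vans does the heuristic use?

Sorted descending: 1200, 1200, 1100, 900, 500, 500, 500, 500, 400, 400, 400, 200, 200, 100.
  1200 → van 1 (new)  [load 1200/1500]
  1200 → van 2 (new)  [load 1200/1500]
  1100 → van 3 (new)  [load 1100/1500]
  900 → van 4 (new)  [load 900/1500]
  500 → van 4  [load 1400/1500]
  500 → van 5 (new)  [load 500/1500]
  500 → van 5  [load 1000/1500]
  500 → van 5  [load 1500/1500]
  400 → van 3  [load 1500/1500]
  400 → van 6 (new)  [load 400/1500]
  400 → van 6  [load 800/1500]
  200 → van 1  [load 1400/1500]
  200 → van 2  [load 1400/1500]
  100 → van 1  [load 1500/1500]
6 vans opened.

6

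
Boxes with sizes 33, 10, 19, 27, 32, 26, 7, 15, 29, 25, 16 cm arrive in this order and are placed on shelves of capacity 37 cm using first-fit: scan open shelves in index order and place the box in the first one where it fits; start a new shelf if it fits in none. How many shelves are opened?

  33 → shelf 1 (new)  [load 33/37]
  10 → shelf 2 (new)  [load 10/37]
  19 → shelf 2  [load 29/37]
  27 → shelf 3 (new)  [load 27/37]
  32 → shelf 4 (new)  [load 32/37]
  26 → shelf 5 (new)  [load 26/37]
  7 → shelf 2  [load 36/37]
  15 → shelf 6 (new)  [load 15/37]
  29 → shelf 7 (new)  [load 29/37]
  25 → shelf 8 (new)  [load 25/37]
  16 → shelf 6  [load 31/37]
8 shelves opened.

8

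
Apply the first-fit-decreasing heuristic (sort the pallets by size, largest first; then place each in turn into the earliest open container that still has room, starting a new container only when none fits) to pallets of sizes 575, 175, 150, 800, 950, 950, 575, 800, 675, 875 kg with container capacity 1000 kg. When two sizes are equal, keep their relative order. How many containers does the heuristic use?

Sorted descending: 950, 950, 875, 800, 800, 675, 575, 575, 175, 150.
  950 → container 1 (new)  [load 950/1000]
  950 → container 2 (new)  [load 950/1000]
  875 → container 3 (new)  [load 875/1000]
  800 → container 4 (new)  [load 800/1000]
  800 → container 5 (new)  [load 800/1000]
  675 → container 6 (new)  [load 675/1000]
  575 → container 7 (new)  [load 575/1000]
  575 → container 8 (new)  [load 575/1000]
  175 → container 4  [load 975/1000]
  150 → container 5  [load 950/1000]
8 containers opened.

8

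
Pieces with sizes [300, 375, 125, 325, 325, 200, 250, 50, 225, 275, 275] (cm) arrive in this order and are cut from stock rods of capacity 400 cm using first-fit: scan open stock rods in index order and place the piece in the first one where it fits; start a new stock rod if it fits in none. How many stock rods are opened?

9

  300 → stock rod 1 (new)  [load 300/400]
  375 → stock rod 2 (new)  [load 375/400]
  125 → stock rod 3 (new)  [load 125/400]
  325 → stock rod 4 (new)  [load 325/400]
  325 → stock rod 5 (new)  [load 325/400]
  200 → stock rod 3  [load 325/400]
  250 → stock rod 6 (new)  [load 250/400]
  50 → stock rod 1  [load 350/400]
  225 → stock rod 7 (new)  [load 225/400]
  275 → stock rod 8 (new)  [load 275/400]
  275 → stock rod 9 (new)  [load 275/400]
9 stock rods opened.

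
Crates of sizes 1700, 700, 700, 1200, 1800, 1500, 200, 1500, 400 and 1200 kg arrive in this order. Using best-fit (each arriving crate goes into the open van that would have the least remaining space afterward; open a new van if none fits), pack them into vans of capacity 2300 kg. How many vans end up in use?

7

  1700 → van 1 (new)  [load 1700/2300]
  700 → van 2 (new)  [load 700/2300]
  700 → van 2  [load 1400/2300]
  1200 → van 3 (new)  [load 1200/2300]
  1800 → van 4 (new)  [load 1800/2300]
  1500 → van 5 (new)  [load 1500/2300]
  200 → van 4  [load 2000/2300]
  1500 → van 6 (new)  [load 1500/2300]
  400 → van 1  [load 2100/2300]
  1200 → van 7 (new)  [load 1200/2300]
7 vans opened.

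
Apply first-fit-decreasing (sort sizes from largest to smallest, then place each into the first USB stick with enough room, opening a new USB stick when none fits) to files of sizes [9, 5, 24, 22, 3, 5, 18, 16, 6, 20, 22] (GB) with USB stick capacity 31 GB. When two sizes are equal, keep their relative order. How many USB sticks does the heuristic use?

Sorted descending: 24, 22, 22, 20, 18, 16, 9, 6, 5, 5, 3.
  24 → USB stick 1 (new)  [load 24/31]
  22 → USB stick 2 (new)  [load 22/31]
  22 → USB stick 3 (new)  [load 22/31]
  20 → USB stick 4 (new)  [load 20/31]
  18 → USB stick 5 (new)  [load 18/31]
  16 → USB stick 6 (new)  [load 16/31]
  9 → USB stick 2  [load 31/31]
  6 → USB stick 1  [load 30/31]
  5 → USB stick 3  [load 27/31]
  5 → USB stick 4  [load 25/31]
  3 → USB stick 3  [load 30/31]
6 USB sticks opened.

6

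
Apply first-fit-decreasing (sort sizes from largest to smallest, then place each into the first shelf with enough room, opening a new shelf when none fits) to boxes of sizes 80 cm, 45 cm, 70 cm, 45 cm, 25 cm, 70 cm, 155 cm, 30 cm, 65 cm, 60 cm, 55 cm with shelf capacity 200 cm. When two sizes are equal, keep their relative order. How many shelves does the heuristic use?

Sorted descending: 155, 80, 70, 70, 65, 60, 55, 45, 45, 30, 25.
  155 → shelf 1 (new)  [load 155/200]
  80 → shelf 2 (new)  [load 80/200]
  70 → shelf 2  [load 150/200]
  70 → shelf 3 (new)  [load 70/200]
  65 → shelf 3  [load 135/200]
  60 → shelf 3  [load 195/200]
  55 → shelf 4 (new)  [load 55/200]
  45 → shelf 1  [load 200/200]
  45 → shelf 2  [load 195/200]
  30 → shelf 4  [load 85/200]
  25 → shelf 4  [load 110/200]
4 shelves opened.

4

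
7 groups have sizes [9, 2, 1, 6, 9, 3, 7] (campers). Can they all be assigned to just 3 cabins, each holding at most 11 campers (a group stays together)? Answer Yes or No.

No

Total = 37 campers; ⌈37/11⌉ = 4.
At least 4 cabins are required, but only 3 are allowed.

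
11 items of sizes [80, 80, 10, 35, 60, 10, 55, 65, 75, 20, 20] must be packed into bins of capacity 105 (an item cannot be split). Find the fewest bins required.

6

Total = 80 + 80 + 75 + 65 + 60 + 55 + 35 + 20 + 20 + 10 + 10 = 510.
Lower bound: ⌈510/105⌉ = 5 bins.
Also, 6 items each exceed 105/2, and no two of those can share a bin, so at least 6 bins are needed.
A packing using 6 bins:
  bin 1: 80 + 20 = 100
  bin 2: 80 + 20 = 100
  bin 3: 75 + 10 + 10 = 95
  bin 4: 65 + 35 = 100
  bin 5: 60 = 60
  bin 6: 55 = 55
This matches the lower bound, so 6 is optimal.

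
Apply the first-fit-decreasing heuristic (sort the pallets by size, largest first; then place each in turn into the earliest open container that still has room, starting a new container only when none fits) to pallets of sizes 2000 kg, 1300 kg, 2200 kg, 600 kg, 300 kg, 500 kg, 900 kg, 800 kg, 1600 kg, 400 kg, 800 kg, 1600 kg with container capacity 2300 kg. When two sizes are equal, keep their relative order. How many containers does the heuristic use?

Sorted descending: 2200, 2000, 1600, 1600, 1300, 900, 800, 800, 600, 500, 400, 300.
  2200 → container 1 (new)  [load 2200/2300]
  2000 → container 2 (new)  [load 2000/2300]
  1600 → container 3 (new)  [load 1600/2300]
  1600 → container 4 (new)  [load 1600/2300]
  1300 → container 5 (new)  [load 1300/2300]
  900 → container 5  [load 2200/2300]
  800 → container 6 (new)  [load 800/2300]
  800 → container 6  [load 1600/2300]
  600 → container 3  [load 2200/2300]
  500 → container 4  [load 2100/2300]
  400 → container 6  [load 2000/2300]
  300 → container 2  [load 2300/2300]
6 containers opened.

6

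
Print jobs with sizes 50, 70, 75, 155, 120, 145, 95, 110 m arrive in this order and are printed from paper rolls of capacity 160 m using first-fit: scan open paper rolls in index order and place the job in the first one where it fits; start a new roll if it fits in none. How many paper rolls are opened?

7

  50 → roll 1 (new)  [load 50/160]
  70 → roll 1  [load 120/160]
  75 → roll 2 (new)  [load 75/160]
  155 → roll 3 (new)  [load 155/160]
  120 → roll 4 (new)  [load 120/160]
  145 → roll 5 (new)  [load 145/160]
  95 → roll 6 (new)  [load 95/160]
  110 → roll 7 (new)  [load 110/160]
7 paper rolls opened.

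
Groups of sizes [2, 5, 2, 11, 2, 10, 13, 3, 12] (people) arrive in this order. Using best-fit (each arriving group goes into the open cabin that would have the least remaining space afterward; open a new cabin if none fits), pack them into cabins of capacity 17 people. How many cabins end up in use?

  2 → cabin 1 (new)  [load 2/17]
  5 → cabin 1  [load 7/17]
  2 → cabin 1  [load 9/17]
  11 → cabin 2 (new)  [load 11/17]
  2 → cabin 2  [load 13/17]
  10 → cabin 3 (new)  [load 10/17]
  13 → cabin 4 (new)  [load 13/17]
  3 → cabin 2  [load 16/17]
  12 → cabin 5 (new)  [load 12/17]
5 cabins opened.

5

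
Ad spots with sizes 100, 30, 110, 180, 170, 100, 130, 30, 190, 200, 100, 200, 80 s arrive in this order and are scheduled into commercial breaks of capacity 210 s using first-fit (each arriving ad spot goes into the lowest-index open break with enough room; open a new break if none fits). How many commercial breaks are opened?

  100 → break 1 (new)  [load 100/210]
  30 → break 1  [load 130/210]
  110 → break 2 (new)  [load 110/210]
  180 → break 3 (new)  [load 180/210]
  170 → break 4 (new)  [load 170/210]
  100 → break 2  [load 210/210]
  130 → break 5 (new)  [load 130/210]
  30 → break 1  [load 160/210]
  190 → break 6 (new)  [load 190/210]
  200 → break 7 (new)  [load 200/210]
  100 → break 8 (new)  [load 100/210]
  200 → break 9 (new)  [load 200/210]
  80 → break 5  [load 210/210]
9 commercial breaks opened.

9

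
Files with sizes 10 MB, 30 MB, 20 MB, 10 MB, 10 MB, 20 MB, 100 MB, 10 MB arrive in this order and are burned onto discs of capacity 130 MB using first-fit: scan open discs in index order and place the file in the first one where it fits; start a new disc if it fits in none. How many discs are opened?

2

  10 → disc 1 (new)  [load 10/130]
  30 → disc 1  [load 40/130]
  20 → disc 1  [load 60/130]
  10 → disc 1  [load 70/130]
  10 → disc 1  [load 80/130]
  20 → disc 1  [load 100/130]
  100 → disc 2 (new)  [load 100/130]
  10 → disc 1  [load 110/130]
2 discs opened.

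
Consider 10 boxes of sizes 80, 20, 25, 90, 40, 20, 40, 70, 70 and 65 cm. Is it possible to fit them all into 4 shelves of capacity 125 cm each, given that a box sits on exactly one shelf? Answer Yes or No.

Total = 520 cm; ⌈520/125⌉ = 5.
At least 5 shelves are required, but only 4 are allowed.

No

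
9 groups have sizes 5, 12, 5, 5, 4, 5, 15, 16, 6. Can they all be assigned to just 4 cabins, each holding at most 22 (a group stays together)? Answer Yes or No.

A valid assignment using 4 cabins:
  cabin 1: 16 + 6 = 22
  cabin 2: 15 + 5 = 20
  cabin 3: 12 + 5 + 5 = 22
  cabin 4: 5 + 4 = 9
Every load is within 22, so 4 cabins suffice.

Yes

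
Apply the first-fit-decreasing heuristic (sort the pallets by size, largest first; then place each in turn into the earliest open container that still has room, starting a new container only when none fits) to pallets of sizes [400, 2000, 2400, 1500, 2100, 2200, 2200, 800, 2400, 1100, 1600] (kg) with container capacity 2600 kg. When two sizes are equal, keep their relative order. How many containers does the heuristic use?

Sorted descending: 2400, 2400, 2200, 2200, 2100, 2000, 1600, 1500, 1100, 800, 400.
  2400 → container 1 (new)  [load 2400/2600]
  2400 → container 2 (new)  [load 2400/2600]
  2200 → container 3 (new)  [load 2200/2600]
  2200 → container 4 (new)  [load 2200/2600]
  2100 → container 5 (new)  [load 2100/2600]
  2000 → container 6 (new)  [load 2000/2600]
  1600 → container 7 (new)  [load 1600/2600]
  1500 → container 8 (new)  [load 1500/2600]
  1100 → container 8  [load 2600/2600]
  800 → container 7  [load 2400/2600]
  400 → container 3  [load 2600/2600]
8 containers opened.

8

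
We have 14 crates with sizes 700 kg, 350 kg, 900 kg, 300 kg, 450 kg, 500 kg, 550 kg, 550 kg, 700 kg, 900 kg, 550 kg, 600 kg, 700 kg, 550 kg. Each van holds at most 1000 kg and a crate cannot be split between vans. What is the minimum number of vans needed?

Total = 900 + 900 + 700 + 700 + 700 + 600 + 550 + 550 + 550 + 550 + 500 + 450 + 350 + 300 = 8300 kg.
Lower bound: ⌈8300/1000⌉ = 9 vans.
Also, 10 crates each exceed 500 kg, and no two of those can share a van, so at least 10 vans are needed.
A packing using 11 vans:
  van 1: 900 = 900
  van 2: 900 = 900
  van 3: 700 + 300 = 1000
  van 4: 700 = 700
  van 5: 700 = 700
  van 6: 600 + 350 = 950
  van 7: 550 + 450 = 1000
  van 8: 550 = 550
  van 9: 550 = 550
  van 10: 550 = 550
  van 11: 500 = 500
No arrangement into 10 vans stays within capacity, so 11 is optimal.

11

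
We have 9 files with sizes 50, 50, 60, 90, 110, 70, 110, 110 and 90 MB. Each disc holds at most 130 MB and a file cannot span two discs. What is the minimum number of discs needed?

Total = 110 + 110 + 110 + 90 + 90 + 70 + 60 + 50 + 50 = 740 MB.
Lower bound: ⌈740/130⌉ = 6 discs.
A packing using 7 discs:
  disc 1: 110 = 110
  disc 2: 110 = 110
  disc 3: 110 = 110
  disc 4: 90 = 90
  disc 5: 90 = 90
  disc 6: 70 + 60 = 130
  disc 7: 50 + 50 = 100
No arrangement into 6 discs stays within capacity, so 7 is optimal.

7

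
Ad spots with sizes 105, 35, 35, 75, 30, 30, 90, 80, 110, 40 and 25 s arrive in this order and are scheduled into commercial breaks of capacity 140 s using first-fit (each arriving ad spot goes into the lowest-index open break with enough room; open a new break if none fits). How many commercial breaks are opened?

  105 → break 1 (new)  [load 105/140]
  35 → break 1  [load 140/140]
  35 → break 2 (new)  [load 35/140]
  75 → break 2  [load 110/140]
  30 → break 2  [load 140/140]
  30 → break 3 (new)  [load 30/140]
  90 → break 3  [load 120/140]
  80 → break 4 (new)  [load 80/140]
  110 → break 5 (new)  [load 110/140]
  40 → break 4  [load 120/140]
  25 → break 5  [load 135/140]
5 commercial breaks opened.

5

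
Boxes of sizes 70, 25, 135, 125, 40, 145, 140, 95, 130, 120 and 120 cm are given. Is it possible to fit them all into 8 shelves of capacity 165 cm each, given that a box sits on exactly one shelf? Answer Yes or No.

A valid assignment using 8 shelves:
  shelf 1: 145 = 145
  shelf 2: 140 + 25 = 165
  shelf 3: 135 = 135
  shelf 4: 130 = 130
  shelf 5: 125 + 40 = 165
  shelf 6: 120 = 120
  shelf 7: 120 = 120
  shelf 8: 95 + 70 = 165
Every load is within 165 cm, so 8 shelves suffice.

Yes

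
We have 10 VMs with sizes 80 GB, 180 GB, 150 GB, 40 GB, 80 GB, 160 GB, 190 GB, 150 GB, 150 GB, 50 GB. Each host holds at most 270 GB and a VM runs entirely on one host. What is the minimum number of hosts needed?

Total = 190 + 180 + 160 + 150 + 150 + 150 + 80 + 80 + 50 + 40 = 1230 GB.
Lower bound: ⌈1230/270⌉ = 5 hosts.
Also, 6 VMs each exceed 135 GB, and no two of those can share a host, so at least 6 hosts are needed.
A packing using 6 hosts:
  host 1: 190 + 80 = 270
  host 2: 180 + 80 = 260
  host 3: 160 + 50 + 40 = 250
  host 4: 150 = 150
  host 5: 150 = 150
  host 6: 150 = 150
This matches the lower bound, so 6 is optimal.

6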